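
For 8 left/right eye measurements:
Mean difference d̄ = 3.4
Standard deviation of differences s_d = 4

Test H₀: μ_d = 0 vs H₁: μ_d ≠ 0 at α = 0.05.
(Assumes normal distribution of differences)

Answer: t = 2.4042, reject H₀

Derivation:
df = n - 1 = 7
SE = s_d/√n = 4/√8 = 1.4142
t = d̄/SE = 3.4/1.4142 = 2.4042
Critical value: t_{0.025,7} = ±2.365
p-value ≈ 0.0472
Decision: reject H₀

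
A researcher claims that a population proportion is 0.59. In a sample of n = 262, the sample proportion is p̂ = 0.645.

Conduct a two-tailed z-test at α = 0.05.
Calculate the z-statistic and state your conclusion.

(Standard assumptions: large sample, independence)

Answer: z = 1.8100, fail to reject H₀

Derivation:
H₀: p = 0.59, H₁: p ≠ 0.59
Standard error: SE = √(p₀(1-p₀)/n) = √(0.59×0.41/262) = 0.030386
z-statistic: z = (p̂ - p₀)/SE = (0.645 - 0.59)/0.030386 = 1.8100
Critical value: z_0.025 = ±1.960
p-value = 0.0703
Decision: fail to reject H₀ at α = 0.05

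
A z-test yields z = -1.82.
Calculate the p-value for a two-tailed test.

Answer: p-value ≈ 0.0688

Derivation:
For z = -1.82:
p = 2×P(Z > |-1.82|) = 2×(1 - Φ(1.82)) = 0.0688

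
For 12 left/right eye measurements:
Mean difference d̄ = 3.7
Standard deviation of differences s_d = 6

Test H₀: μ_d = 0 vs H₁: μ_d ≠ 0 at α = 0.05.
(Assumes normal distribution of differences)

df = n - 1 = 11
SE = s_d/√n = 6/√12 = 1.7321
t = d̄/SE = 3.7/1.7321 = 2.1361
Critical value: t_{0.025,11} = ±2.201
p-value ≈ 0.0560
Decision: fail to reject H₀

Answer: t = 2.1361, fail to reject H₀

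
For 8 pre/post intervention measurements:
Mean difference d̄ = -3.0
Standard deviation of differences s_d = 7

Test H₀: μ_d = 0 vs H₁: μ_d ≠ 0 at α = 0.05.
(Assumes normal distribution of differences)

Answer: t = -1.2122, fail to reject H₀

Derivation:
df = n - 1 = 7
SE = s_d/√n = 7/√8 = 2.4749
t = d̄/SE = -3.0/2.4749 = -1.2122
Critical value: t_{0.025,7} = ±2.365
p-value ≈ 0.2648
Decision: fail to reject H₀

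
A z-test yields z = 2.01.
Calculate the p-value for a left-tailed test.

For z = 2.01:
p = P(Z < 2.01) = Φ(2.01) = 0.9778

Answer: p-value ≈ 0.9778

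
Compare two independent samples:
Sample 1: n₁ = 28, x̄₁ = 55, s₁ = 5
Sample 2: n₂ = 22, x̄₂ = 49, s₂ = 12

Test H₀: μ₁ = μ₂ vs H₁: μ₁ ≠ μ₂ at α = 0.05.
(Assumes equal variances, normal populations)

Answer: t = 2.3990, reject H₀

Derivation:
Pooled variance: s²_p = [27×5² + 21×12²]/(48) = 77.0625
s_p = 8.7785
SE = s_p×√(1/n₁ + 1/n₂) = 8.7785×√(1/28 + 1/22) = 2.5010
t = (x̄₁ - x̄₂)/SE = (55 - 49)/2.5010 = 2.3990
df = 48, t-critical = ±2.011
Decision: reject H₀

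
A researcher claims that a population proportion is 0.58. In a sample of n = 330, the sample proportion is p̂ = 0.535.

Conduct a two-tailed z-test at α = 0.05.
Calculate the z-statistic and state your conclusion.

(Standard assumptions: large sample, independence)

Answer: z = -1.6562, fail to reject H₀

Derivation:
H₀: p = 0.58, H₁: p ≠ 0.58
Standard error: SE = √(p₀(1-p₀)/n) = √(0.58×0.42/330) = 0.027170
z-statistic: z = (p̂ - p₀)/SE = (0.535 - 0.58)/0.027170 = -1.6562
Critical value: z_0.025 = ±1.960
p-value = 0.0977
Decision: fail to reject H₀ at α = 0.05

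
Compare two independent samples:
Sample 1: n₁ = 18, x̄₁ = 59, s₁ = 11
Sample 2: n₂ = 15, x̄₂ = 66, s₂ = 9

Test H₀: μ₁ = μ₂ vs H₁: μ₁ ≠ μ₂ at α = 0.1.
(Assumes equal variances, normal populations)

Pooled variance: s²_p = [17×11² + 14×9²]/(31) = 102.9355
s_p = 10.1457
SE = s_p×√(1/n₁ + 1/n₂) = 10.1457×√(1/18 + 1/15) = 3.5470
t = (x̄₁ - x̄₂)/SE = (59 - 66)/3.5470 = -1.9735
df = 31, t-critical = ±1.696
Decision: reject H₀

Answer: t = -1.9735, reject H₀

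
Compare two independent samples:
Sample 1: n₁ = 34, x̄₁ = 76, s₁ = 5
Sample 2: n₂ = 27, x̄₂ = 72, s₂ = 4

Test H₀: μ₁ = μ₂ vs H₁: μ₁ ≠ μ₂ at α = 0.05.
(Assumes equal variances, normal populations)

Answer: t = 3.3835, reject H₀

Derivation:
Pooled variance: s²_p = [33×5² + 26×4²]/(59) = 21.0339
s_p = 4.5863
SE = s_p×√(1/n₁ + 1/n₂) = 4.5863×√(1/34 + 1/27) = 1.1822
t = (x̄₁ - x̄₂)/SE = (76 - 72)/1.1822 = 3.3835
df = 59, t-critical = ±2.001
Decision: reject H₀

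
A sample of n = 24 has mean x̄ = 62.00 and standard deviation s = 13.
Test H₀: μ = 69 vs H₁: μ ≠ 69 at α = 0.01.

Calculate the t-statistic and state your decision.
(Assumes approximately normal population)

df = n - 1 = 23
SE = s/√n = 13/√24 = 2.6536
t = (x̄ - μ₀)/SE = (62.00 - 69)/2.6536 = -2.6379
Critical value: t_{0.005,23} = ±2.807
p-value ≈ 0.0147
Decision: fail to reject H₀

Answer: t = -2.6379, fail to reject H₀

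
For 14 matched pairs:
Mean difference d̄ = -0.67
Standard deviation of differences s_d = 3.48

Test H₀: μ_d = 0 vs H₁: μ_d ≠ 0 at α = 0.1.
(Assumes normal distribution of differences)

df = n - 1 = 13
SE = s_d/√n = 3.48/√14 = 0.9301
t = d̄/SE = -0.67/0.9301 = -0.7204
Critical value: t_{0.05,13} = ±1.771
p-value ≈ 0.4840
Decision: fail to reject H₀

Answer: t = -0.7204, fail to reject H₀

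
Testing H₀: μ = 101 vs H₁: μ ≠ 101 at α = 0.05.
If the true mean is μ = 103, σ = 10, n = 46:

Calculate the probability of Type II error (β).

SE = σ/√n = 10/√46 = 1.4744
Critical values: μ₀ ± z_0.025×SE = 101 ± 1.960×1.4744
Acceptance region: (98.1102, 103.8898)
Under H₁ (μ = 103): z_high = (103.8898 - 103)/1.4744 = 0.6035, z_low = (98.1102 - 103)/1.4744 = -3.3165
β = P(not reject | H₁) = Φ(0.6035) - Φ(-3.3165) ≈ 0.7265

Answer: β ≈ 0.7265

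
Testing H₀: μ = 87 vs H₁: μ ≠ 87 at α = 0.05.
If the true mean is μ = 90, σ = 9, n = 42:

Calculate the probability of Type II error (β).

Answer: β ≈ 0.4206

Derivation:
SE = σ/√n = 9/√42 = 1.3887
Critical values: μ₀ ± z_0.025×SE = 87 ± 1.960×1.3887
Acceptance region: (84.2781, 89.7219)
Under H₁ (μ = 90): z_high = (89.7219 - 90)/1.3887 = -0.2003, z_low = (84.2781 - 90)/1.3887 = -4.1203
β = P(not reject | H₁) = Φ(-0.2003) - Φ(-4.1203) ≈ 0.4206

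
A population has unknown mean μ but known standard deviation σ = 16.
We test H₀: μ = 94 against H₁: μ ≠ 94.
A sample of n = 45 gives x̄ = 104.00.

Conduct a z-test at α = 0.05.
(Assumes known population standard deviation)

Answer: z = 4.1927, reject H₀

Derivation:
Standard error: SE = σ/√n = 16/√45 = 2.3851
z-statistic: z = (x̄ - μ₀)/SE = (104.00 - 94)/2.3851 = 4.1927
Critical value: ±1.960
p-value < 0.0001
Decision: reject H₀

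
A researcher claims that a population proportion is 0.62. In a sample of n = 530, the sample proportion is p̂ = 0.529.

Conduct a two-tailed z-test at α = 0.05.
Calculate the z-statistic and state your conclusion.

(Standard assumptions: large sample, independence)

Answer: z = -4.3161, reject H₀

Derivation:
H₀: p = 0.62, H₁: p ≠ 0.62
Standard error: SE = √(p₀(1-p₀)/n) = √(0.62×0.38/530) = 0.021084
z-statistic: z = (p̂ - p₀)/SE = (0.529 - 0.62)/0.021084 = -4.3161
Critical value: z_0.025 = ±1.960
p-value < 0.0001
Decision: reject H₀ at α = 0.05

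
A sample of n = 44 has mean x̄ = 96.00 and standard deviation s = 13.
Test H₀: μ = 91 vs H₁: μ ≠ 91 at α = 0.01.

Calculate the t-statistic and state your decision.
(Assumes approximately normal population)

Answer: t = 2.5513, fail to reject H₀

Derivation:
df = n - 1 = 43
SE = s/√n = 13/√44 = 1.9598
t = (x̄ - μ₀)/SE = (96.00 - 91)/1.9598 = 2.5513
Critical value: t_{0.005,43} = ±2.695
p-value ≈ 0.0144
Decision: fail to reject H₀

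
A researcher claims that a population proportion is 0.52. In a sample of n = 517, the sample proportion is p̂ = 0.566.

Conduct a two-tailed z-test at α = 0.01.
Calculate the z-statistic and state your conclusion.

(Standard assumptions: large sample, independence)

Answer: z = 2.0936, fail to reject H₀

Derivation:
H₀: p = 0.52, H₁: p ≠ 0.52
Standard error: SE = √(p₀(1-p₀)/n) = √(0.52×0.48/517) = 0.021972
z-statistic: z = (p̂ - p₀)/SE = (0.566 - 0.52)/0.021972 = 2.0936
Critical value: z_0.005 = ±2.576
p-value = 0.0363
Decision: fail to reject H₀ at α = 0.01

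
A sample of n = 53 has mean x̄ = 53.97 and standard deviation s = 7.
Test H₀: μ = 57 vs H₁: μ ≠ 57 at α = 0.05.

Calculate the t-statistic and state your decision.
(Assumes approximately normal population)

Answer: t = -3.1513, reject H₀

Derivation:
df = n - 1 = 52
SE = s/√n = 7/√53 = 0.9615
t = (x̄ - μ₀)/SE = (53.97 - 57)/0.9615 = -3.1513
Critical value: t_{0.025,52} = ±2.007
p-value ≈ 0.0027
Decision: reject H₀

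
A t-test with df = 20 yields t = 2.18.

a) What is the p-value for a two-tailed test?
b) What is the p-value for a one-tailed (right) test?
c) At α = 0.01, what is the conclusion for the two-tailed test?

Using t-distribution with df = 20:
a) Two-tailed: p = 2×P(T > 2.18) = 0.0414
b) One-tailed: p = P(T > 2.18) = 0.0207
c) 0.0414 ≥ 0.01, fail to reject H₀

Answer: a) 0.0414, b) 0.0207, c) fail to reject H₀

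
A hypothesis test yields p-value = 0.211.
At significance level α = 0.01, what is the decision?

Answer: fail to reject H₀

Derivation:
Compare p-value to α:
0.211 ≥ 0.01
Decision: fail to reject H₀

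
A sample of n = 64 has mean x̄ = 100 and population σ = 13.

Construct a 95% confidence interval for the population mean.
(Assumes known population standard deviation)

Answer: (96.8150, 103.1850)

Derivation:
Confidence level: 95%, α = 0.05
z_0.025 = 1.960
SE = σ/√n = 13/√64 = 1.6250
Margin of error = 1.960 × 1.6250 = 3.1850
CI: x̄ ± margin = 100 ± 3.1850
CI: (96.8150, 103.1850)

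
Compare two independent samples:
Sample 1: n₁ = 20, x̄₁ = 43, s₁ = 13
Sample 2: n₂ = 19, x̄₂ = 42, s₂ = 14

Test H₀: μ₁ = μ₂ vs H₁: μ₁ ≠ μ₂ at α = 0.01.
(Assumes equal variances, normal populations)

Answer: t = 0.2313, fail to reject H₀

Derivation:
Pooled variance: s²_p = [19×13² + 18×14²]/(37) = 182.1351
s_p = 13.4957
SE = s_p×√(1/n₁ + 1/n₂) = 13.4957×√(1/20 + 1/19) = 4.3235
t = (x̄₁ - x̄₂)/SE = (43 - 42)/4.3235 = 0.2313
df = 37, t-critical = ±2.715
Decision: fail to reject H₀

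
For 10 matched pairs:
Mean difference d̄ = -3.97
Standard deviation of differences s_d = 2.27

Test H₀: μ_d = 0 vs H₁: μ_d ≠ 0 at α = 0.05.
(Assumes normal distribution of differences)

df = n - 1 = 9
SE = s_d/√n = 2.27/√10 = 0.7178
t = d̄/SE = -3.97/0.7178 = -5.5308
Critical value: t_{0.025,9} = ±2.262
p-value ≈ 0.0004
Decision: reject H₀

Answer: t = -5.5308, reject H₀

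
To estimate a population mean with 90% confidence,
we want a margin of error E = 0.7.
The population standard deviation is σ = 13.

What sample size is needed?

z_0.05 = 1.645
n = (z×σ/E)² = (1.645×13/0.7)²
n = 933.3025
Round up: n = 934

Answer: n = 934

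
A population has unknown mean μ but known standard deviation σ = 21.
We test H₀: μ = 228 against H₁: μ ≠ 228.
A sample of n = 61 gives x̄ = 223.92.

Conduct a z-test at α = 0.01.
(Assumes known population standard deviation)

Standard error: SE = σ/√n = 21/√61 = 2.6888
z-statistic: z = (x̄ - μ₀)/SE = (223.92 - 228)/2.6888 = -1.5174
Critical value: ±2.576
p-value = 0.1292
Decision: fail to reject H₀

Answer: z = -1.5174, fail to reject H₀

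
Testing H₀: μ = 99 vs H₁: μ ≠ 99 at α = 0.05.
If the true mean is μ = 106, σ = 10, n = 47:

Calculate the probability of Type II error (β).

Answer: β ≈ 0.0023

Derivation:
SE = σ/√n = 10/√47 = 1.4586
Critical values: μ₀ ± z_0.025×SE = 99 ± 1.960×1.4586
Acceptance region: (96.1411, 101.8589)
Under H₁ (μ = 106): z_high = (101.8589 - 106)/1.4586 = -2.8391, z_low = (96.1411 - 106)/1.4586 = -6.7592
β = P(not reject | H₁) = Φ(-2.8391) - Φ(-6.7592) ≈ 0.0023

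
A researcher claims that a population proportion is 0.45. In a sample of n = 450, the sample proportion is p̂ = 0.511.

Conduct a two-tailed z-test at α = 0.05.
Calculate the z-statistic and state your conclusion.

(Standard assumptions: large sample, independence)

Answer: z = 2.6011, reject H₀

Derivation:
H₀: p = 0.45, H₁: p ≠ 0.45
Standard error: SE = √(p₀(1-p₀)/n) = √(0.45×0.55/450) = 0.023452
z-statistic: z = (p̂ - p₀)/SE = (0.511 - 0.45)/0.023452 = 2.6011
Critical value: z_0.025 = ±1.960
p-value = 0.0093
Decision: reject H₀ at α = 0.05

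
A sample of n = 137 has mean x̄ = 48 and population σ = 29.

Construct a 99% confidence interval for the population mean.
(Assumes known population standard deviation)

Answer: (41.6177, 54.3823)

Derivation:
Confidence level: 99%, α = 0.01
z_0.005 = 2.576
SE = σ/√n = 29/√137 = 2.4776
Margin of error = 2.576 × 2.4776 = 6.3823
CI: x̄ ± margin = 48 ± 6.3823
CI: (41.6177, 54.3823)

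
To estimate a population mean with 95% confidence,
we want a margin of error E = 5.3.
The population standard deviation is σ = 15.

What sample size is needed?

Answer: n = 31

Derivation:
z_0.025 = 1.960
n = (z×σ/E)² = (1.960×15/5.3)²
n = 30.7711
Round up: n = 31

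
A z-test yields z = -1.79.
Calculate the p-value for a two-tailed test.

For z = -1.79:
p = 2×P(Z > |-1.79|) = 2×(1 - Φ(1.79)) = 0.0735

Answer: p-value ≈ 0.0735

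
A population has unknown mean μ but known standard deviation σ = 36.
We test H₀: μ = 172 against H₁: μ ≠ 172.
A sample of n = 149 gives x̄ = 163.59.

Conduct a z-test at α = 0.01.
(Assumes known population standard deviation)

Answer: z = -2.8516, reject H₀

Derivation:
Standard error: SE = σ/√n = 36/√149 = 2.9492
z-statistic: z = (x̄ - μ₀)/SE = (163.59 - 172)/2.9492 = -2.8516
Critical value: ±2.576
p-value = 0.0043
Decision: reject H₀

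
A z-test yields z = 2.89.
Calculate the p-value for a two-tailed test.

Answer: p-value ≈ 0.0039

Derivation:
For z = 2.89:
p = 2×P(Z > |2.89|) = 2×(1 - Φ(2.89)) = 0.0039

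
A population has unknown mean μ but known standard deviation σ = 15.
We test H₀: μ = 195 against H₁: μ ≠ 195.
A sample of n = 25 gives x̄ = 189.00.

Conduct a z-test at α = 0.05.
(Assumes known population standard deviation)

Answer: z = -2.0000, reject H₀

Derivation:
Standard error: SE = σ/√n = 15/√25 = 3.0000
z-statistic: z = (x̄ - μ₀)/SE = (189.00 - 195)/3.0000 = -2.0000
Critical value: ±1.960
p-value = 0.0455
Decision: reject H₀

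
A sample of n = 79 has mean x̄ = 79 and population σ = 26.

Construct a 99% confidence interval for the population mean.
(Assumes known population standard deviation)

Confidence level: 99%, α = 0.01
z_0.005 = 2.576
SE = σ/√n = 26/√79 = 2.9252
Margin of error = 2.576 × 2.9252 = 7.5353
CI: x̄ ± margin = 79 ± 7.5353
CI: (71.4647, 86.5353)

Answer: (71.4647, 86.5353)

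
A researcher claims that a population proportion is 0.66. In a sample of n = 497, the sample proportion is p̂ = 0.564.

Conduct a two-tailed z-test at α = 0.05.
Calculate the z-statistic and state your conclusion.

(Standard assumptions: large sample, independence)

H₀: p = 0.66, H₁: p ≠ 0.66
Standard error: SE = √(p₀(1-p₀)/n) = √(0.66×0.34/497) = 0.021249
z-statistic: z = (p̂ - p₀)/SE = (0.564 - 0.66)/0.021249 = -4.5179
Critical value: z_0.025 = ±1.960
p-value < 0.0001
Decision: reject H₀ at α = 0.05

Answer: z = -4.5179, reject H₀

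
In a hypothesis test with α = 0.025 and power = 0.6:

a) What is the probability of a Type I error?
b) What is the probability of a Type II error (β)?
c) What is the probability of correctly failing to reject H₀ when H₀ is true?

Answer: a) 0.025, b) 0.4, c) 0.975

Derivation:
a) Type I error probability = α = 0.025
b) Power = P(reject H₀ | H₁ true) = 1 - β = 0.6, so Type II error probability = β = 1 - Power = 0.4
c) P(fail to reject H₀ | H₀ true) = 1 - α = 0.975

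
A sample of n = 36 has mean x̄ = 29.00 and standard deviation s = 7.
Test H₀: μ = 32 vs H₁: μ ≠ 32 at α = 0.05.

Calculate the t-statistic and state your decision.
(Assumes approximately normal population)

df = n - 1 = 35
SE = s/√n = 7/√36 = 1.1667
t = (x̄ - μ₀)/SE = (29.00 - 32)/1.1667 = -2.5714
Critical value: t_{0.025,35} = ±2.030
p-value ≈ 0.0145
Decision: reject H₀

Answer: t = -2.5714, reject H₀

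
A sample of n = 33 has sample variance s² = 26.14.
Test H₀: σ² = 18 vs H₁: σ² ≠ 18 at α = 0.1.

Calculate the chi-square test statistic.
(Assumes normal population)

Answer: χ² = 46.4711, reject H₀

Derivation:
df = n - 1 = 32
χ² = (n-1)s²/σ₀² = 32×26.14/18 = 46.4711
Critical values: χ²_{0.95,32} = 20.072, χ²_{0.05,32} = 46.194
Rejection region: χ² < 20.072 or χ² > 46.194
Decision: reject H₀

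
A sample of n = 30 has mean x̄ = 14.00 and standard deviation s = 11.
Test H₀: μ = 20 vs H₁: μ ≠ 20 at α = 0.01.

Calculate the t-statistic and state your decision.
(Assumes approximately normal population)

df = n - 1 = 29
SE = s/√n = 11/√30 = 2.0083
t = (x̄ - μ₀)/SE = (14.00 - 20)/2.0083 = -2.9876
Critical value: t_{0.005,29} = ±2.756
p-value ≈ 0.0057
Decision: reject H₀

Answer: t = -2.9876, reject H₀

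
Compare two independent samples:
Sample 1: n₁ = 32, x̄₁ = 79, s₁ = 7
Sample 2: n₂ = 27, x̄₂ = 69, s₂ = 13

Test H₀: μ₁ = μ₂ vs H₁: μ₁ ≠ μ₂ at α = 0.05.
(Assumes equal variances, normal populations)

Pooled variance: s²_p = [31×7² + 26×13²]/(57) = 103.7368
s_p = 10.1851
SE = s_p×√(1/n₁ + 1/n₂) = 10.1851×√(1/32 + 1/27) = 2.6615
t = (x̄₁ - x̄₂)/SE = (79 - 69)/2.6615 = 3.7573
df = 57, t-critical = ±2.002
Decision: reject H₀

Answer: t = 3.7573, reject H₀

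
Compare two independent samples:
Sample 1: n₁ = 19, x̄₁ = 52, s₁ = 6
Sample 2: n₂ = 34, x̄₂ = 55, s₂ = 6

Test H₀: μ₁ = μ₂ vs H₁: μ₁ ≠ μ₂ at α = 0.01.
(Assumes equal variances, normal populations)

Pooled variance: s²_p = [18×6² + 33×6²]/(51) = 36.0000
s_p = 6.0000
SE = s_p×√(1/n₁ + 1/n₂) = 6.0000×√(1/19 + 1/34) = 1.7186
t = (x̄₁ - x̄₂)/SE = (52 - 55)/1.7186 = -1.7456
df = 51, t-critical = ±2.676
Decision: fail to reject H₀

Answer: t = -1.7456, fail to reject H₀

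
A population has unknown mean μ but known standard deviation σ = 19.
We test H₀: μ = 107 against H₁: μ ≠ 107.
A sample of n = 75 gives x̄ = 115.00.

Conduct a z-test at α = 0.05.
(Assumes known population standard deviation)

Standard error: SE = σ/√n = 19/√75 = 2.1939
z-statistic: z = (x̄ - μ₀)/SE = (115.00 - 107)/2.1939 = 3.6465
Critical value: ±1.960
p-value = 0.0003
Decision: reject H₀

Answer: z = 3.6465, reject H₀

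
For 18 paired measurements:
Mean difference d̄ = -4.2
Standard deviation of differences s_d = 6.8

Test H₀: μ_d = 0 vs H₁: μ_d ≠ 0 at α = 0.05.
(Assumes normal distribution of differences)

Answer: t = -2.6204, reject H₀

Derivation:
df = n - 1 = 17
SE = s_d/√n = 6.8/√18 = 1.6028
t = d̄/SE = -4.2/1.6028 = -2.6204
Critical value: t_{0.025,17} = ±2.110
p-value ≈ 0.0179
Decision: reject H₀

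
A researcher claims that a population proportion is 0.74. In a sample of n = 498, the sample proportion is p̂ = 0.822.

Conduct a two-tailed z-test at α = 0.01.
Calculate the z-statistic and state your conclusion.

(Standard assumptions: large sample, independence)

H₀: p = 0.74, H₁: p ≠ 0.74
Standard error: SE = √(p₀(1-p₀)/n) = √(0.74×0.26/498) = 0.019656
z-statistic: z = (p̂ - p₀)/SE = (0.822 - 0.74)/0.019656 = 4.1718
Critical value: z_0.005 = ±2.576
p-value < 0.0001
Decision: reject H₀ at α = 0.01

Answer: z = 4.1718, reject H₀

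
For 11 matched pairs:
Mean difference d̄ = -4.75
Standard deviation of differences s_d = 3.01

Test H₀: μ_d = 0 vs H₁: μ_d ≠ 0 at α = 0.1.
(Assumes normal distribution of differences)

Answer: t = -5.2342, reject H₀

Derivation:
df = n - 1 = 10
SE = s_d/√n = 3.01/√11 = 0.9075
t = d̄/SE = -4.75/0.9075 = -5.2342
Critical value: t_{0.05,10} = ±1.812
p-value ≈ 0.0004
Decision: reject H₀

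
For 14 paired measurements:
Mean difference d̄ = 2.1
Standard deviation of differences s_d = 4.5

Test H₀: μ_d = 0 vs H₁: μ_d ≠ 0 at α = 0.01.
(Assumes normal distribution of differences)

Answer: t = 1.7461, fail to reject H₀

Derivation:
df = n - 1 = 13
SE = s_d/√n = 4.5/√14 = 1.2027
t = d̄/SE = 2.1/1.2027 = 1.7461
Critical value: t_{0.005,13} = ±3.012
p-value ≈ 0.1044
Decision: fail to reject H₀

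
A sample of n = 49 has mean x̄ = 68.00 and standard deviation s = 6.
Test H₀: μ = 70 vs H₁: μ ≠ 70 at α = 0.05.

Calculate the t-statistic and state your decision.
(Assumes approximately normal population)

Answer: t = -2.3335, reject H₀

Derivation:
df = n - 1 = 48
SE = s/√n = 6/√49 = 0.8571
t = (x̄ - μ₀)/SE = (68.00 - 70)/0.8571 = -2.3335
Critical value: t_{0.025,48} = ±2.011
p-value ≈ 0.0239
Decision: reject H₀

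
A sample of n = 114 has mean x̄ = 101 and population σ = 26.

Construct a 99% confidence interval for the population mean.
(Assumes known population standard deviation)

Answer: (94.7272, 107.2728)

Derivation:
Confidence level: 99%, α = 0.01
z_0.005 = 2.576
SE = σ/√n = 26/√114 = 2.4351
Margin of error = 2.576 × 2.4351 = 6.2728
CI: x̄ ± margin = 101 ± 6.2728
CI: (94.7272, 107.2728)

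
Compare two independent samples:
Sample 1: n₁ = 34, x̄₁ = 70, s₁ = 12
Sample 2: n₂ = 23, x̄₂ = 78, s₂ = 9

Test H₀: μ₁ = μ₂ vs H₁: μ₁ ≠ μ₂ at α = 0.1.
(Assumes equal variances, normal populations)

Pooled variance: s²_p = [33×12² + 22×9²]/(55) = 118.8000
s_p = 10.8995
SE = s_p×√(1/n₁ + 1/n₂) = 10.8995×√(1/34 + 1/23) = 2.9427
t = (x̄₁ - x̄₂)/SE = (70 - 78)/2.9427 = -2.7186
df = 55, t-critical = ±1.673
Decision: reject H₀

Answer: t = -2.7186, reject H₀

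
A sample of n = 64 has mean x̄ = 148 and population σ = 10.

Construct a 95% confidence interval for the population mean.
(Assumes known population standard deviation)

Confidence level: 95%, α = 0.05
z_0.025 = 1.960
SE = σ/√n = 10/√64 = 1.2500
Margin of error = 1.960 × 1.2500 = 2.4500
CI: x̄ ± margin = 148 ± 2.4500
CI: (145.5500, 150.4500)

Answer: (145.5500, 150.4500)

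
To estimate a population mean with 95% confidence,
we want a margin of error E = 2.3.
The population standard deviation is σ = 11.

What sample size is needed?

z_0.025 = 1.960
n = (z×σ/E)² = (1.960×11/2.3)²
n = 87.8702
Round up: n = 88

Answer: n = 88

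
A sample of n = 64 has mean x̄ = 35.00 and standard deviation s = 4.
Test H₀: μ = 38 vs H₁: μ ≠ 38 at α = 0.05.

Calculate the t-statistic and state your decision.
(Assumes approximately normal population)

df = n - 1 = 63
SE = s/√n = 4/√64 = 0.5000
t = (x̄ - μ₀)/SE = (35.00 - 38)/0.5000 = -6.0000
Critical value: t_{0.025,63} = ±1.998
p-value < 0.0001
Decision: reject H₀

Answer: t = -6.0000, reject H₀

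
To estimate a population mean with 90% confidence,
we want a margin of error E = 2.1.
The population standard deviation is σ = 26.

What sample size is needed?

Answer: n = 415

Derivation:
z_0.05 = 1.645
n = (z×σ/E)² = (1.645×26/2.1)²
n = 414.8011
Round up: n = 415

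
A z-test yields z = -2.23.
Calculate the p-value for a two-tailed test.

Answer: p-value ≈ 0.0257

Derivation:
For z = -2.23:
p = 2×P(Z > |-2.23|) = 2×(1 - Φ(2.23)) = 0.0257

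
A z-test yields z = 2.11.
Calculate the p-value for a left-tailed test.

Answer: p-value ≈ 0.9826

Derivation:
For z = 2.11:
p = P(Z < 2.11) = Φ(2.11) = 0.9826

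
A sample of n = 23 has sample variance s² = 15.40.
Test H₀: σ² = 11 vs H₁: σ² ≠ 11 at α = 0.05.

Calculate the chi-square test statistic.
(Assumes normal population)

Answer: χ² = 30.8000, fail to reject H₀

Derivation:
df = n - 1 = 22
χ² = (n-1)s²/σ₀² = 22×15.40/11 = 30.8000
Critical values: χ²_{0.975,22} = 10.982, χ²_{0.025,22} = 36.781
Rejection region: χ² < 10.982 or χ² > 36.781
Decision: fail to reject H₀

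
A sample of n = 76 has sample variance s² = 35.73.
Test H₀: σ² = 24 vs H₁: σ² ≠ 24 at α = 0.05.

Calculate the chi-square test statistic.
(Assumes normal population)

Answer: χ² = 111.6562, reject H₀

Derivation:
df = n - 1 = 75
χ² = (n-1)s²/σ₀² = 75×35.73/24 = 111.6562
Critical values: χ²_{0.975,75} = 52.942, χ²_{0.025,75} = 100.839
Rejection region: χ² < 52.942 or χ² > 100.839
Decision: reject H₀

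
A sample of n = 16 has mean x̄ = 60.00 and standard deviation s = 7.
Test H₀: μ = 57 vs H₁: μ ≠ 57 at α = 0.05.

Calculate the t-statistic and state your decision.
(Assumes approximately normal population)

Answer: t = 1.7143, fail to reject H₀

Derivation:
df = n - 1 = 15
SE = s/√n = 7/√16 = 1.7500
t = (x̄ - μ₀)/SE = (60.00 - 57)/1.7500 = 1.7143
Critical value: t_{0.025,15} = ±2.131
p-value ≈ 0.1071
Decision: fail to reject H₀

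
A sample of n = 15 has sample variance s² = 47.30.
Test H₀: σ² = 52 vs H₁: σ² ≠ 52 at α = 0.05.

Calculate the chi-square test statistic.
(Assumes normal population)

df = n - 1 = 14
χ² = (n-1)s²/σ₀² = 14×47.30/52 = 12.7346
Critical values: χ²_{0.975,14} = 5.629, χ²_{0.025,14} = 26.119
Rejection region: χ² < 5.629 or χ² > 26.119
Decision: fail to reject H₀

Answer: χ² = 12.7346, fail to reject H₀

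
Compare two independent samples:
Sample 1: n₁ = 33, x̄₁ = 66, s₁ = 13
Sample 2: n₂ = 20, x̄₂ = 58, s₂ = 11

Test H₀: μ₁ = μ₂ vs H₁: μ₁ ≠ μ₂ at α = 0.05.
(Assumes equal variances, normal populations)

Pooled variance: s²_p = [32×13² + 19×11²]/(51) = 151.1176
s_p = 12.2930
SE = s_p×√(1/n₁ + 1/n₂) = 12.2930×√(1/33 + 1/20) = 3.4836
t = (x̄₁ - x̄₂)/SE = (66 - 58)/3.4836 = 2.2965
df = 51, t-critical = ±2.008
Decision: reject H₀

Answer: t = 2.2965, reject H₀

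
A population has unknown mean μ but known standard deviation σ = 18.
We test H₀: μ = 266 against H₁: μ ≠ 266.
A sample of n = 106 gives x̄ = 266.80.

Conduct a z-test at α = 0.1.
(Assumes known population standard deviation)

Standard error: SE = σ/√n = 18/√106 = 1.7483
z-statistic: z = (x̄ - μ₀)/SE = (266.80 - 266)/1.7483 = 0.4576
Critical value: ±1.645
p-value = 0.6472
Decision: fail to reject H₀

Answer: z = 0.4576, fail to reject H₀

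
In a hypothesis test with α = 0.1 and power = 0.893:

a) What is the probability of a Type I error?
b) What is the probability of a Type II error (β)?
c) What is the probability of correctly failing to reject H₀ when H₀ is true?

a) Type I error probability = α = 0.1
b) Power = P(reject H₀ | H₁ true) = 1 - β = 0.893, so Type II error probability = β = 1 - Power = 0.107
c) P(fail to reject H₀ | H₀ true) = 1 - α = 0.9

Answer: a) 0.1, b) 0.107, c) 0.9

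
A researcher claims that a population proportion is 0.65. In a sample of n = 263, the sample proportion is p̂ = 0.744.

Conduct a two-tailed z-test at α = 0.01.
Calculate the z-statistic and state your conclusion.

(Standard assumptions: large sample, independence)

Answer: z = 3.1961, reject H₀

Derivation:
H₀: p = 0.65, H₁: p ≠ 0.65
Standard error: SE = √(p₀(1-p₀)/n) = √(0.65×0.35/263) = 0.029411
z-statistic: z = (p̂ - p₀)/SE = (0.744 - 0.65)/0.029411 = 3.1961
Critical value: z_0.005 = ±2.576
p-value = 0.0014
Decision: reject H₀ at α = 0.01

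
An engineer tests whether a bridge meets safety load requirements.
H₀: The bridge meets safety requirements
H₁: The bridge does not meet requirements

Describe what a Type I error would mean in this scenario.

A Type I error (probability α) occurs when we reject a true H₀.
A Type II error (probability β) occurs when we fail to reject a false H₀.

Answer: Unnecessarily closing a safe bridge for repairs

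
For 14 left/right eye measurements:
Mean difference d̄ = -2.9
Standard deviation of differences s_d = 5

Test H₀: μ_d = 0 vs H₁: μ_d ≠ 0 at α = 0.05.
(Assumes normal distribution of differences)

df = n - 1 = 13
SE = s_d/√n = 5/√14 = 1.3363
t = d̄/SE = -2.9/1.3363 = -2.1702
Critical value: t_{0.025,13} = ±2.160
p-value ≈ 0.0491
Decision: reject H₀

Answer: t = -2.1702, reject H₀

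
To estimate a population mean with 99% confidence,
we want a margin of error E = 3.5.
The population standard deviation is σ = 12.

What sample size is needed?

Answer: n = 79

Derivation:
z_0.005 = 2.576
n = (z×σ/E)² = (2.576×12/3.5)²
n = 78.0042
Round up: n = 79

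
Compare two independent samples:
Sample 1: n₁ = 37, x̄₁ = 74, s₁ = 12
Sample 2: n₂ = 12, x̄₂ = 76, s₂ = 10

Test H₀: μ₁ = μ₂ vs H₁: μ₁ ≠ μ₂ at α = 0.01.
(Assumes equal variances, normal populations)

Answer: t = -0.5207, fail to reject H₀

Derivation:
Pooled variance: s²_p = [36×12² + 11×10²]/(47) = 133.7021
s_p = 11.5630
SE = s_p×√(1/n₁ + 1/n₂) = 11.5630×√(1/37 + 1/12) = 3.8413
t = (x̄₁ - x̄₂)/SE = (74 - 76)/3.8413 = -0.5207
df = 47, t-critical = ±2.685
Decision: fail to reject H₀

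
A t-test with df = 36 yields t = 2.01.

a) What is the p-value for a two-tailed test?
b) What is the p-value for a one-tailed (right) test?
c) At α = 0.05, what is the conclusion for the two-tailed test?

Answer: a) 0.0520, b) 0.0260, c) fail to reject H₀

Derivation:
Using t-distribution with df = 36:
a) Two-tailed: p = 2×P(T > 2.01) = 0.0520
b) One-tailed: p = P(T > 2.01) = 0.0260
c) 0.0520 ≥ 0.05, fail to reject H₀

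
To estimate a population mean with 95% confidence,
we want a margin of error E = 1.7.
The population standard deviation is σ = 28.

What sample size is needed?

z_0.025 = 1.960
n = (z×σ/E)² = (1.960×28/1.7)²
n = 1042.1503
Round up: n = 1043

Answer: n = 1043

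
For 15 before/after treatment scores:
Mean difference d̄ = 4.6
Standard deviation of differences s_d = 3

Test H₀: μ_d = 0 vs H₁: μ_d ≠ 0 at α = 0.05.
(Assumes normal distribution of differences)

Answer: t = 5.9385, reject H₀

Derivation:
df = n - 1 = 14
SE = s_d/√n = 3/√15 = 0.7746
t = d̄/SE = 4.6/0.7746 = 5.9385
Critical value: t_{0.025,14} = ±2.145
p-value < 0.0001
Decision: reject H₀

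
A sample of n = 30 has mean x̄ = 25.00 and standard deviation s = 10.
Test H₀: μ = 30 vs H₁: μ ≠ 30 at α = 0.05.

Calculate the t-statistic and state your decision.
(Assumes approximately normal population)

df = n - 1 = 29
SE = s/√n = 10/√30 = 1.8257
t = (x̄ - μ₀)/SE = (25.00 - 30)/1.8257 = -2.7387
Critical value: t_{0.025,29} = ±2.045
p-value ≈ 0.0104
Decision: reject H₀

Answer: t = -2.7387, reject H₀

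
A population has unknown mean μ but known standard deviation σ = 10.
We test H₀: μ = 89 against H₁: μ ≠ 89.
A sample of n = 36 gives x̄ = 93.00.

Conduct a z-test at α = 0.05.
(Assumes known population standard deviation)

Answer: z = 2.4000, reject H₀

Derivation:
Standard error: SE = σ/√n = 10/√36 = 1.6667
z-statistic: z = (x̄ - μ₀)/SE = (93.00 - 89)/1.6667 = 2.4000
Critical value: ±1.960
p-value = 0.0164
Decision: reject H₀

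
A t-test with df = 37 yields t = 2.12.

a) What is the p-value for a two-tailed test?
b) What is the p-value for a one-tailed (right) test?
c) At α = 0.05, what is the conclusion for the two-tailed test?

Using t-distribution with df = 37:
a) Two-tailed: p = 2×P(T > 2.12) = 0.0408
b) One-tailed: p = P(T > 2.12) = 0.0204
c) 0.0408 < 0.05, reject H₀

Answer: a) 0.0408, b) 0.0204, c) reject H₀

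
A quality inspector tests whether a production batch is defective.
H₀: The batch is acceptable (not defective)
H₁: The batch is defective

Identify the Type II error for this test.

Answer: Shipping a defective batch to customers

Derivation:
Type I error: rejecting H₀ when it is actually true (false positive).
Type II error: failing to reject H₀ when H₁ is actually true (false negative).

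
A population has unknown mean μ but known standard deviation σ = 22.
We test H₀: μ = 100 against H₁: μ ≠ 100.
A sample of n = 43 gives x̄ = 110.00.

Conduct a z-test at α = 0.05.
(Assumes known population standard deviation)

Standard error: SE = σ/√n = 22/√43 = 3.3550
z-statistic: z = (x̄ - μ₀)/SE = (110.00 - 100)/3.3550 = 2.9806
Critical value: ±1.960
p-value = 0.0029
Decision: reject H₀

Answer: z = 2.9806, reject H₀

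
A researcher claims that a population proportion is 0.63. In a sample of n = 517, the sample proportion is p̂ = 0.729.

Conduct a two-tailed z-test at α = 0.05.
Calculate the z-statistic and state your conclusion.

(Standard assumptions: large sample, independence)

Answer: z = 4.6623, reject H₀

Derivation:
H₀: p = 0.63, H₁: p ≠ 0.63
Standard error: SE = √(p₀(1-p₀)/n) = √(0.63×0.37/517) = 0.021234
z-statistic: z = (p̂ - p₀)/SE = (0.729 - 0.63)/0.021234 = 4.6623
Critical value: z_0.025 = ±1.960
p-value < 0.0001
Decision: reject H₀ at α = 0.05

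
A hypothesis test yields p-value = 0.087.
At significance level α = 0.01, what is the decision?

Compare p-value to α:
0.087 ≥ 0.01
Decision: fail to reject H₀

Answer: fail to reject H₀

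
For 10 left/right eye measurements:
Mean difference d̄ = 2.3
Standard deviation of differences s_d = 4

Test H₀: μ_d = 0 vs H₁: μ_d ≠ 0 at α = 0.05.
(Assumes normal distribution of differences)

Answer: t = 1.8183, fail to reject H₀

Derivation:
df = n - 1 = 9
SE = s_d/√n = 4/√10 = 1.2649
t = d̄/SE = 2.3/1.2649 = 1.8183
Critical value: t_{0.025,9} = ±2.262
p-value ≈ 0.1024
Decision: fail to reject H₀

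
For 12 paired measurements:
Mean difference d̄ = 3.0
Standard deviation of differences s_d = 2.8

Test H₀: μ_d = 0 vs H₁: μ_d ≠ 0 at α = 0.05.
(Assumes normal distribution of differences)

df = n - 1 = 11
SE = s_d/√n = 2.8/√12 = 0.8083
t = d̄/SE = 3.0/0.8083 = 3.7115
Critical value: t_{0.025,11} = ±2.201
p-value ≈ 0.0034
Decision: reject H₀

Answer: t = 3.7115, reject H₀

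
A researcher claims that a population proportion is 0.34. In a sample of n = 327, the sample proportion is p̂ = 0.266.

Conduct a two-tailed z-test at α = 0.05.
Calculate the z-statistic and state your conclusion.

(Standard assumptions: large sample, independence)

H₀: p = 0.34, H₁: p ≠ 0.34
Standard error: SE = √(p₀(1-p₀)/n) = √(0.34×0.66/327) = 0.026196
z-statistic: z = (p̂ - p₀)/SE = (0.266 - 0.34)/0.026196 = -2.8249
Critical value: z_0.025 = ±1.960
p-value = 0.0047
Decision: reject H₀ at α = 0.05

Answer: z = -2.8249, reject H₀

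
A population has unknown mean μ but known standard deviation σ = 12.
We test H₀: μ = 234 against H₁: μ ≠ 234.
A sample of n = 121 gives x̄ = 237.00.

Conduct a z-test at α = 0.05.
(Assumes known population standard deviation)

Answer: z = 2.7500, reject H₀

Derivation:
Standard error: SE = σ/√n = 12/√121 = 1.0909
z-statistic: z = (x̄ - μ₀)/SE = (237.00 - 234)/1.0909 = 2.7500
Critical value: ±1.960
p-value = 0.0060
Decision: reject H₀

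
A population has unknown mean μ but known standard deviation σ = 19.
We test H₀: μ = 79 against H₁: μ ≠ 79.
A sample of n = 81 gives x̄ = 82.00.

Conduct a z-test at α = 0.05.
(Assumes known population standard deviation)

Standard error: SE = σ/√n = 19/√81 = 2.1111
z-statistic: z = (x̄ - μ₀)/SE = (82.00 - 79)/2.1111 = 1.4211
Critical value: ±1.960
p-value = 0.1553
Decision: fail to reject H₀

Answer: z = 1.4211, fail to reject H₀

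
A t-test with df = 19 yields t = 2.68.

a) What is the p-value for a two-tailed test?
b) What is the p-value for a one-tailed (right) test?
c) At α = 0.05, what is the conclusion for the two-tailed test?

Answer: a) 0.0148, b) 0.0074, c) reject H₀

Derivation:
Using t-distribution with df = 19:
a) Two-tailed: p = 2×P(T > 2.68) = 0.0148
b) One-tailed: p = P(T > 2.68) = 0.0074
c) 0.0148 < 0.05, reject H₀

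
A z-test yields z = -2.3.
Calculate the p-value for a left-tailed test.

Answer: p-value ≈ 0.0107

Derivation:
For z = -2.3:
p = P(Z < -2.3) = Φ(-2.3) = 0.0107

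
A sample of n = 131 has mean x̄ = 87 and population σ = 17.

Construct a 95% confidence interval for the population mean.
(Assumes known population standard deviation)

Answer: (84.0888, 89.9112)

Derivation:
Confidence level: 95%, α = 0.05
z_0.025 = 1.960
SE = σ/√n = 17/√131 = 1.4853
Margin of error = 1.960 × 1.4853 = 2.9112
CI: x̄ ± margin = 87 ± 2.9112
CI: (84.0888, 89.9112)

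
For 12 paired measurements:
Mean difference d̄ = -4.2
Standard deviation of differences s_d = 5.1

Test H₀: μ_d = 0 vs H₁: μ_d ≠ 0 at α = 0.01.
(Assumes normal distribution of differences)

Answer: t = -2.8529, fail to reject H₀

Derivation:
df = n - 1 = 11
SE = s_d/√n = 5.1/√12 = 1.4722
t = d̄/SE = -4.2/1.4722 = -2.8529
Critical value: t_{0.005,11} = ±3.106
p-value ≈ 0.0157
Decision: fail to reject H₀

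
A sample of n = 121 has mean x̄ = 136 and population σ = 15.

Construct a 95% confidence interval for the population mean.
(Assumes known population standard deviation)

Confidence level: 95%, α = 0.05
z_0.025 = 1.960
SE = σ/√n = 15/√121 = 1.3636
Margin of error = 1.960 × 1.3636 = 2.6727
CI: x̄ ± margin = 136 ± 2.6727
CI: (133.3273, 138.6727)

Answer: (133.3273, 138.6727)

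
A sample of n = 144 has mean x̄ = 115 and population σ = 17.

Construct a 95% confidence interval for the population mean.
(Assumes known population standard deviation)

Confidence level: 95%, α = 0.05
z_0.025 = 1.960
SE = σ/√n = 17/√144 = 1.4167
Margin of error = 1.960 × 1.4167 = 2.7767
CI: x̄ ± margin = 115 ± 2.7767
CI: (112.2233, 117.7767)

Answer: (112.2233, 117.7767)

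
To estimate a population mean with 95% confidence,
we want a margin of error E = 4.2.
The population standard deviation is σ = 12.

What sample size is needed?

z_0.025 = 1.960
n = (z×σ/E)² = (1.960×12/4.2)²
n = 31.3600
Round up: n = 32

Answer: n = 32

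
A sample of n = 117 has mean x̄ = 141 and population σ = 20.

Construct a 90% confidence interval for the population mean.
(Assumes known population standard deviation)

Answer: (137.9584, 144.0416)

Derivation:
Confidence level: 90%, α = 0.1
z_0.05 = 1.645
SE = σ/√n = 20/√117 = 1.8490
Margin of error = 1.645 × 1.8490 = 3.0416
CI: x̄ ± margin = 141 ± 3.0416
CI: (137.9584, 144.0416)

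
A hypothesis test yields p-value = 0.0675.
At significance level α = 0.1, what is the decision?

Compare p-value to α:
0.0675 < 0.1
Decision: reject H₀

Answer: reject H₀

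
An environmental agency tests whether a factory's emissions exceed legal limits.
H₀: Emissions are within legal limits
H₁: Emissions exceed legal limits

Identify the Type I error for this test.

Type I error (α): Rejecting H₀ when H₀ is true
Type II error (β): Failing to reject H₀ when H₁ is true

Answer: Citing a compliant factory for excess emissions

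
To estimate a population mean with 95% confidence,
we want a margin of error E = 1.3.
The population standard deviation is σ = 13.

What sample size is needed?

Answer: n = 385

Derivation:
z_0.025 = 1.960
n = (z×σ/E)² = (1.960×13/1.3)²
n = 384.1600
Round up: n = 385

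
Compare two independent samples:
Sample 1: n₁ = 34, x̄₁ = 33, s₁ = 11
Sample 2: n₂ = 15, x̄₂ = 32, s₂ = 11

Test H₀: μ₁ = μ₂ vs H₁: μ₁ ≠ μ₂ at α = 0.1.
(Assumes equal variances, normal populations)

Answer: t = 0.2933, fail to reject H₀

Derivation:
Pooled variance: s²_p = [33×11² + 14×11²]/(47) = 121.0000
s_p = 11.0000
SE = s_p×√(1/n₁ + 1/n₂) = 11.0000×√(1/34 + 1/15) = 3.4096
t = (x̄₁ - x̄₂)/SE = (33 - 32)/3.4096 = 0.2933
df = 47, t-critical = ±1.678
Decision: fail to reject H₀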